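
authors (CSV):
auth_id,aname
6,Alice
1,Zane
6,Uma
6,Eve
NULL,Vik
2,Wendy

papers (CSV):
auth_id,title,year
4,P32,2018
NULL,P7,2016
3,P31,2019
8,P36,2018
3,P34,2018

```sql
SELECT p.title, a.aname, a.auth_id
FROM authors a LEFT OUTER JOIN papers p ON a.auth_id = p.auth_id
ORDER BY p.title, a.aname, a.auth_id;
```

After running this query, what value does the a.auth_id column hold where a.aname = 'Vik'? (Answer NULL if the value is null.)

NULL

LEFT JOIN keeps every row from `authors`; unmatched rows get NULL for `papers`'s columns.
Matching on a.auth_id = p.auth_id. A NULL in a compared column never satisfies the condition.
- a (auth_id=6) has no partner → padded with NULL.
- a (auth_id=1) has no partner → padded with NULL.
- a (auth_id=6) has no partner → padded with NULL.
- a (auth_id=6) has no partner → padded with NULL.
- a (auth_id=NULL) has no partner → padded with NULL.
- a (auth_id=2) has no partner → padded with NULL.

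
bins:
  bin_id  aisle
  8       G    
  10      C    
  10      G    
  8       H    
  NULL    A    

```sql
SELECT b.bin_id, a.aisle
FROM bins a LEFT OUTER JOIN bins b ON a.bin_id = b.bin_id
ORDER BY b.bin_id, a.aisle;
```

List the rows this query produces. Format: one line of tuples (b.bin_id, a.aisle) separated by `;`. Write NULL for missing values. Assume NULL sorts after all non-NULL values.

(8, G); (8, G); (8, H); (8, H); (10, C); (10, C); (10, G); (10, G); (NULL, A)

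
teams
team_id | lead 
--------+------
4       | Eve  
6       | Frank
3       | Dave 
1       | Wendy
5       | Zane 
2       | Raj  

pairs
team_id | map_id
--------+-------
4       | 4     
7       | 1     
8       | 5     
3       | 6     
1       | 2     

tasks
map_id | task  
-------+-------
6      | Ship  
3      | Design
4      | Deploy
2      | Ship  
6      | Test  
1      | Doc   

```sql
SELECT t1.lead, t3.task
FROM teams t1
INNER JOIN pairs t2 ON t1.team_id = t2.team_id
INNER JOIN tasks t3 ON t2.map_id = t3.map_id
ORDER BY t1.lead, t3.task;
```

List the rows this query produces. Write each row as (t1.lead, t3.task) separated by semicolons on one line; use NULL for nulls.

(Dave, Ship); (Dave, Test); (Eve, Deploy); (Wendy, Ship)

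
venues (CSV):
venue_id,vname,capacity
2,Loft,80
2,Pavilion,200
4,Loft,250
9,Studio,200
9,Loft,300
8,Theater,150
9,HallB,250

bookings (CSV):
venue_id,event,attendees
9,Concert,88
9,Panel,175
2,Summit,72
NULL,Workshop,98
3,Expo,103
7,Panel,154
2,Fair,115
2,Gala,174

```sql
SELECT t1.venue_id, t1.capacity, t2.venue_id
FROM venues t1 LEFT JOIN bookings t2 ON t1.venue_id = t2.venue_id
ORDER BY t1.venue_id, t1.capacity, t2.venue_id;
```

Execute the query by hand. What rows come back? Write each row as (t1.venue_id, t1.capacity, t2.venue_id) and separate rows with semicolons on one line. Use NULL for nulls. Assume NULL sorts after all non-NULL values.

(2, 80, 2); (2, 80, 2); (2, 80, 2); (2, 200, 2); (2, 200, 2); (2, 200, 2); (4, 250, NULL); (8, 150, NULL); (9, 200, 9); (9, 200, 9); (9, 250, 9); (9, 250, 9); (9, 300, 9); (9, 300, 9)

LEFT JOIN keeps every row from `venues`; unmatched rows get NULL for `bookings`'s columns.
Matching on t1.venue_id = t2.venue_id. A NULL in a compared column never satisfies the condition.
- t1 (venue_id=2) pairs with 3 row(s) of t2.
- t1 (venue_id=2) pairs with 3 row(s) of t2.
- t1 (venue_id=4) has no partner → padded with NULL.
- t1 (venue_id=9) pairs with 2 row(s) of t2.
- t1 (venue_id=9) pairs with 2 row(s) of t2.
- t1 (venue_id=8) has no partner → padded with NULL.
- t1 (venue_id=9) pairs with 2 row(s) of t2.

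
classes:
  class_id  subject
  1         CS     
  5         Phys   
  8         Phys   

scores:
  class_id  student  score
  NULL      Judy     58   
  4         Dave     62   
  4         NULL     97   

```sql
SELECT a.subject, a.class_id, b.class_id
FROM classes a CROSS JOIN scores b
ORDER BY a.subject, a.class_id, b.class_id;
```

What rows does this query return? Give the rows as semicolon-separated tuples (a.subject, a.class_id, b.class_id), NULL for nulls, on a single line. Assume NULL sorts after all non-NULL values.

(CS, 1, 4); (CS, 1, 4); (CS, 1, NULL); (Phys, 5, 4); (Phys, 5, 4); (Phys, 5, NULL); (Phys, 8, 4); (Phys, 8, 4); (Phys, 8, NULL)

CROSS JOIN pairs every row of `classes` with every row of `scores`: 3 × 3 = 9 rows.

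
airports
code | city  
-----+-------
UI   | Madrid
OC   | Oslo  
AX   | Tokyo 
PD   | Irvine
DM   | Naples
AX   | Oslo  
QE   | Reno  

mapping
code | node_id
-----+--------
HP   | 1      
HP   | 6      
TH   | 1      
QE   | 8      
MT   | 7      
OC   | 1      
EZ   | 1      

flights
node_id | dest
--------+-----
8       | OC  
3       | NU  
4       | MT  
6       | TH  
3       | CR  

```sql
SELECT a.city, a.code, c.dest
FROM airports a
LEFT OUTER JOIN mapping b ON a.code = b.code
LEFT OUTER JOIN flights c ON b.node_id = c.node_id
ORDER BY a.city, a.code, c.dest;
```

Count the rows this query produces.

7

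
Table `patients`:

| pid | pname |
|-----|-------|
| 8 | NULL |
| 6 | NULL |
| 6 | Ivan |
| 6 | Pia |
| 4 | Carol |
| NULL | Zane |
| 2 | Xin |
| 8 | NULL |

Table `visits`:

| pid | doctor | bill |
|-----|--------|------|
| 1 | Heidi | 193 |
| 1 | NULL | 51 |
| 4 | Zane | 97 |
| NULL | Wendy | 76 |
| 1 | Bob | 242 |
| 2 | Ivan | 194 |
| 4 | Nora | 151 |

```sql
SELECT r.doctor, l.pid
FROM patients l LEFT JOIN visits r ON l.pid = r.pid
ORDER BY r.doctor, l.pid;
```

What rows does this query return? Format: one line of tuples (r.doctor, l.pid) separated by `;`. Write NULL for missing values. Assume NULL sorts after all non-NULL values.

(Ivan, 2); (Nora, 4); (Zane, 4); (NULL, 6); (NULL, 6); (NULL, 6); (NULL, 8); (NULL, 8); (NULL, NULL)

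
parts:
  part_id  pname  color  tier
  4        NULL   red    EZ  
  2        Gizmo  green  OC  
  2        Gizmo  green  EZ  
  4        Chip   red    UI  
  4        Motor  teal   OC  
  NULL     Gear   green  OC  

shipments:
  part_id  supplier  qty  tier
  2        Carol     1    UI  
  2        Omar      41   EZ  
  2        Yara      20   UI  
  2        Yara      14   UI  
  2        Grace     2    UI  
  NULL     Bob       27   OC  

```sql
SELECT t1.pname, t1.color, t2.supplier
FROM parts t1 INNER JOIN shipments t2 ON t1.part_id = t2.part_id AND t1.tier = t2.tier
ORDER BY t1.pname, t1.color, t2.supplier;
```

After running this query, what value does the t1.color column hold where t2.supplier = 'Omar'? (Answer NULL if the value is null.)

green

INNER JOIN keeps only pairs where the ON condition holds.
Matching on t1.part_id = t2.part_id AND t1.tier = t2.tier. A NULL in a compared column never satisfies the condition.
- t1[0] part_id=4, tier=EZ → no match; dropped.
- t1[1] part_id=2, tier=OC → no match; dropped.
- t1[2] part_id=2, tier=EZ → 1 match(es) in t2 → 1 row(s).
- t1[3] part_id=4, tier=UI → no match; dropped.
- t1[4] part_id=4, tier=OC → no match; dropped.
- t1[5] part_id=NULL, tier=OC → no match; dropped.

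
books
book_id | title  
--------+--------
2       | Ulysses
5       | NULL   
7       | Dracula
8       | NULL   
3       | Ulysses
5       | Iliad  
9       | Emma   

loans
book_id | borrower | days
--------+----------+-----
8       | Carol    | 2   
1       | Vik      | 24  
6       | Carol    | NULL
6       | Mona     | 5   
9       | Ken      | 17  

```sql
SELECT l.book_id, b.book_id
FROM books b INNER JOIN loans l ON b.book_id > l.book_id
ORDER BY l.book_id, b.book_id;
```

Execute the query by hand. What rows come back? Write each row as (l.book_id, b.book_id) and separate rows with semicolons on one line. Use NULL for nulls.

(1, 2); (1, 3); (1, 5); (1, 5); (1, 7); (1, 8); (1, 9); (6, 7); (6, 7); (6, 8); (6, 8); (6, 9); (6, 9); (8, 9)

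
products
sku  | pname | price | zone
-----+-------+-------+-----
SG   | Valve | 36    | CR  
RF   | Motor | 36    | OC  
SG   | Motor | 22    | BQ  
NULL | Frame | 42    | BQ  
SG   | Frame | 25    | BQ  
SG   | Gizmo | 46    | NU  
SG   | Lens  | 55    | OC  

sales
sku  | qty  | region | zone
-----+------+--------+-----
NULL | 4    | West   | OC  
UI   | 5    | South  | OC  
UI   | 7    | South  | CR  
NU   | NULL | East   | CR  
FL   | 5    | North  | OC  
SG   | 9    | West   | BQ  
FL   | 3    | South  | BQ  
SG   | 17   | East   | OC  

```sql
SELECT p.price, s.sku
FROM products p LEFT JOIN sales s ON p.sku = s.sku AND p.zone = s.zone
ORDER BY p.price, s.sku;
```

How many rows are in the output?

7

LEFT JOIN keeps every row from `products`; unmatched rows get NULL for `sales`'s columns.
Matching on p.sku = s.sku AND p.zone = s.zone. A NULL in a compared column never satisfies the condition.
- p row (sku=SG, zone=CR): no match → kept, s columns NULL.
- p row (sku=RF, zone=OC): no match → kept, s columns NULL.
- p row (sku=SG, zone=BQ): matches 1 s row(s) → 1 output row(s).
- p row (sku=NULL, zone=BQ): no match → kept, s columns NULL.
- p row (sku=SG, zone=BQ): matches 1 s row(s) → 1 output row(s).
- p row (sku=SG, zone=NU): no match → kept, s columns NULL.
- p row (sku=SG, zone=OC): matches 1 s row(s) → 1 output row(s).
Total: 3 matched + 4 padded = 7 rows.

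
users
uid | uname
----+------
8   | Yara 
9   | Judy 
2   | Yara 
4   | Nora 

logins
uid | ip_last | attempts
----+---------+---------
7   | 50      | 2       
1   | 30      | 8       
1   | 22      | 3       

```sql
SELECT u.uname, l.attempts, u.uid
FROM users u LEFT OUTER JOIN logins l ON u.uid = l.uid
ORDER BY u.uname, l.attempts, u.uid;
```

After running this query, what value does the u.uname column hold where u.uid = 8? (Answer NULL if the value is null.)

Yara

LEFT JOIN keeps every row from `users`; unmatched rows get NULL for `logins`'s columns.
Matching on u.uid = l.uid.
- uid=8: no l row matches, row kept with l columns NULL.
- uid=9: no l row matches, row kept with l columns NULL.
- uid=2: no l row matches, row kept with l columns NULL.
- uid=4: no l row matches, row kept with l columns NULL.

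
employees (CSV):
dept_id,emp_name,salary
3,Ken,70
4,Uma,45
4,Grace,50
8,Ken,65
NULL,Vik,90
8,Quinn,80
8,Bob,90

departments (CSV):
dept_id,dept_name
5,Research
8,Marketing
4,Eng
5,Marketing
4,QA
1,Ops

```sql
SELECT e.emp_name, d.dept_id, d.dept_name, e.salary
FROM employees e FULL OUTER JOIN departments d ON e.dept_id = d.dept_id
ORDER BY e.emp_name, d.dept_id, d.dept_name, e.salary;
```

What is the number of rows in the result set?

FULL OUTER JOIN keeps every row from both sides; unmatched rows get NULL for the other side's columns.
Matching on e.dept_id = d.dept_id. A NULL in a compared column never satisfies the condition.
- e (dept_id=3) has no partner → padded with NULL.
- e (dept_id=4) pairs with 2 row(s) of d.
- e (dept_id=4) pairs with 2 row(s) of d.
- e (dept_id=8) pairs with 1 row(s) of d.
- e (dept_id=NULL) has no partner → padded with NULL.
- e (dept_id=8) pairs with 1 row(s) of d.
- e (dept_id=8) pairs with 1 row(s) of d.
- 3 row(s) from d found no e partner → padded with NULL.
Total: 7 matched + 5 padded = 12 rows.

12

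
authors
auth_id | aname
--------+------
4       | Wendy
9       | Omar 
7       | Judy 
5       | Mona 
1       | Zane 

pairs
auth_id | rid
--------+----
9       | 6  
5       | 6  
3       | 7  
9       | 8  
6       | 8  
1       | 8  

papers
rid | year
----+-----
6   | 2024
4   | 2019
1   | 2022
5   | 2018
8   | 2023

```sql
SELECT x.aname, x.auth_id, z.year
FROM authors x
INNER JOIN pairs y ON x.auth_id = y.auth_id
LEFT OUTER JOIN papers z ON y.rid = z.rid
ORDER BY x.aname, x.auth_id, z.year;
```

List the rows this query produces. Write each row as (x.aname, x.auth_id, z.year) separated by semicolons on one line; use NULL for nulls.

(Mona, 5, 2024); (Omar, 9, 2023); (Omar, 9, 2024); (Zane, 1, 2023)

Step 1 — x INNER JOIN y on auth_id → 4 row(s).
Then LEFT JOIN `papers z` on rid: each of those 4 rows is kept; rows whose y.rid has no match in z get NULL for z's columns.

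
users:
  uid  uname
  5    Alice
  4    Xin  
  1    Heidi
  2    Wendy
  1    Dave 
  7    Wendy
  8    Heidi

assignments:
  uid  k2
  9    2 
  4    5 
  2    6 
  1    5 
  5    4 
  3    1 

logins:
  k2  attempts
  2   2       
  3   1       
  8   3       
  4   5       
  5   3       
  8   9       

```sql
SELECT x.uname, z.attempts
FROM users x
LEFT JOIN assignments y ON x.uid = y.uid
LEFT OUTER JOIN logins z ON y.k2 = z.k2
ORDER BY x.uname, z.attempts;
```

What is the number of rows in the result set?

7

Joins associate left-to-right: users LEFT JOIN assignments on uid gives 7 intermediate row(s).
Then LEFT JOIN `logins z` on k2: each of those 7 rows is kept; rows whose y.k2 has no match in z get NULL for z's columns.
Result: 7 row(s).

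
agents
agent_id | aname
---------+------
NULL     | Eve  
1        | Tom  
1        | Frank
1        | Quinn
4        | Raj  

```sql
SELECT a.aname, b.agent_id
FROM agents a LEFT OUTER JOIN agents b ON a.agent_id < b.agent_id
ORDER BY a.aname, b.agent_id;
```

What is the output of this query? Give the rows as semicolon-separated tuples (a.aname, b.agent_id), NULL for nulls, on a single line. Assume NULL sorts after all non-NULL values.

LEFT JOIN keeps every row from `agents a`; unmatched rows get NULL for `agents b`'s columns.
Matching on a.agent_id < b.agent_id. A NULL in a compared column never satisfies the condition.
Matched pairs: 3; unmatched a rows kept: 2.

(Eve, NULL); (Frank, 4); (Quinn, 4); (Raj, NULL); (Tom, 4)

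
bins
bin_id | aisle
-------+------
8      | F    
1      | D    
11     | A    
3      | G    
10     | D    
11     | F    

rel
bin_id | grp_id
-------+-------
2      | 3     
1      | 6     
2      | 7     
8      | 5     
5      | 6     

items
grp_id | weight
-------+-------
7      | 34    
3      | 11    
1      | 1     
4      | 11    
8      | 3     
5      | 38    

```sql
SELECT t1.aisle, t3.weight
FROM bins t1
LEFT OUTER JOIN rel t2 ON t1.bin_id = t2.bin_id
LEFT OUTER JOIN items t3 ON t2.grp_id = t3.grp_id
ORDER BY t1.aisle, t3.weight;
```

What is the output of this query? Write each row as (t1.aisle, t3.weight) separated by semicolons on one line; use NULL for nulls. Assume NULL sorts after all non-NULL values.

(A, NULL); (D, NULL); (D, NULL); (F, 38); (F, NULL); (G, NULL)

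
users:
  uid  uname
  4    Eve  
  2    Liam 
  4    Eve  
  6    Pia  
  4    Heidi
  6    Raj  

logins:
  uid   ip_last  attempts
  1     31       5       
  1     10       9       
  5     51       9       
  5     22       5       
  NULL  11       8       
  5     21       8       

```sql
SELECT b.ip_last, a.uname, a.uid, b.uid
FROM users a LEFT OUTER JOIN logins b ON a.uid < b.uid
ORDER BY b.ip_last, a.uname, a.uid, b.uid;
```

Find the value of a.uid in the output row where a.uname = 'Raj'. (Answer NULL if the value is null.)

LEFT JOIN keeps every row from `users`; unmatched rows get NULL for `logins`'s columns.
Matching on a.uid < b.uid. A NULL in a compared column never satisfies the condition.
- a row (uid=4): matches 3 b row(s) → 3 output row(s).
- a row (uid=2): matches 3 b row(s) → 3 output row(s).
- a row (uid=4): matches 3 b row(s) → 3 output row(s).
- a row (uid=6): no match → kept, b columns NULL.
- a row (uid=4): matches 3 b row(s) → 3 output row(s).
- a row (uid=6): no match → kept, b columns NULL.

6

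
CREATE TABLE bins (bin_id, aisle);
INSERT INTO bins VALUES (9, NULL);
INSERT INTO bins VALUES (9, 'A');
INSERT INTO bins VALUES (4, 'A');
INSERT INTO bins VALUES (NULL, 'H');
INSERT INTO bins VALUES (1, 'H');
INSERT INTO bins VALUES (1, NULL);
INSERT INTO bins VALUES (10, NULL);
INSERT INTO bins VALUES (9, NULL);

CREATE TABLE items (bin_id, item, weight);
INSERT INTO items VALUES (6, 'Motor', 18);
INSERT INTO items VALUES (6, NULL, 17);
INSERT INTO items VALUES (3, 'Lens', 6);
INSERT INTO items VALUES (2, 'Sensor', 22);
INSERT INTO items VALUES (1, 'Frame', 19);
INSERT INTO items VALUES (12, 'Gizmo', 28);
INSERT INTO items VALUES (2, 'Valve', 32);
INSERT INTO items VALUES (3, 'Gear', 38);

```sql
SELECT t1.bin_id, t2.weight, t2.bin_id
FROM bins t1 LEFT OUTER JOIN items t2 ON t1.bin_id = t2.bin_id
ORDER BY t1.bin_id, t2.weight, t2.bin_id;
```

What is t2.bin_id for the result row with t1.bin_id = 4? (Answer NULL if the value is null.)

LEFT JOIN keeps every row from `bins`; unmatched rows get NULL for `items`'s columns.
Matching on t1.bin_id = t2.bin_id. A NULL in a compared column never satisfies the condition.
Matched pairs: 2; unmatched t1 rows kept: 6.

NULL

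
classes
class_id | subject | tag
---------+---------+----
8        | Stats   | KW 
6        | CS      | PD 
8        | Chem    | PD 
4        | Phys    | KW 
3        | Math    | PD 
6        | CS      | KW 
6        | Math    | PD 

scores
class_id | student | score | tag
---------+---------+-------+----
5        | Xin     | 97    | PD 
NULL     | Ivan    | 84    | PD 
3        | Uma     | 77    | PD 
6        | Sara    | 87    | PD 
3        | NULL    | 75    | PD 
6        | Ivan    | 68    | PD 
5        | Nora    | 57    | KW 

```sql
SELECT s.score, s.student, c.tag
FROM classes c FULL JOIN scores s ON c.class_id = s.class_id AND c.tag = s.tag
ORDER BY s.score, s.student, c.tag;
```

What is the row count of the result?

FULL OUTER JOIN keeps every row from both sides; unmatched rows get NULL for the other side's columns.
Matching on c.class_id = s.class_id AND c.tag = s.tag. A NULL in a compared column never satisfies the condition.
- class_id=8, tag=KW: no s row matches, row kept with s columns NULL.
- class_id=6, tag=PD: 2 matching s row(s), so 2 row(s) emitted.
- class_id=8, tag=PD: no s row matches, row kept with s columns NULL.
- class_id=4, tag=KW: no s row matches, row kept with s columns NULL.
- class_id=3, tag=PD: 2 matching s row(s), so 2 row(s) emitted.
- class_id=6, tag=KW: no s row matches, row kept with s columns NULL.
- class_id=6, tag=PD: 2 matching s row(s), so 2 row(s) emitted.
- 3 row(s) from s found no c partner → padded with NULL.
Total: 6 matched + 7 padded = 13 rows.

13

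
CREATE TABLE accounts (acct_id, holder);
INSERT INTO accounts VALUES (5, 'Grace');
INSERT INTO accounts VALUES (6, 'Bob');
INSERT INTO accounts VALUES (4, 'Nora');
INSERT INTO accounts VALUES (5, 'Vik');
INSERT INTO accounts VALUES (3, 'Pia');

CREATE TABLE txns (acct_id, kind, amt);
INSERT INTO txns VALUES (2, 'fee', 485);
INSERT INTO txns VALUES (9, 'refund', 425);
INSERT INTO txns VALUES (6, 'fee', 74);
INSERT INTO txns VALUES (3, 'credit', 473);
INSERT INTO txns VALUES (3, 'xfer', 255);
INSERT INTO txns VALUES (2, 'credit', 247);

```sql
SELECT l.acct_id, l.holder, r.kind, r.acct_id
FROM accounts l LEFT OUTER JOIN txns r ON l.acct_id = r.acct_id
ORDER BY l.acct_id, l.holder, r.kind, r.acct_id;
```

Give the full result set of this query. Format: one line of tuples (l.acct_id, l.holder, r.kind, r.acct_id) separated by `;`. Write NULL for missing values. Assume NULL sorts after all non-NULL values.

(3, Pia, credit, 3); (3, Pia, xfer, 3); (4, Nora, NULL, NULL); (5, Grace, NULL, NULL); (5, Vik, NULL, NULL); (6, Bob, fee, 6)

LEFT JOIN keeps every row from `accounts`; unmatched rows get NULL for `txns`'s columns.
Matching on l.acct_id = r.acct_id.
Matched pairs: 3; unmatched l rows kept: 3.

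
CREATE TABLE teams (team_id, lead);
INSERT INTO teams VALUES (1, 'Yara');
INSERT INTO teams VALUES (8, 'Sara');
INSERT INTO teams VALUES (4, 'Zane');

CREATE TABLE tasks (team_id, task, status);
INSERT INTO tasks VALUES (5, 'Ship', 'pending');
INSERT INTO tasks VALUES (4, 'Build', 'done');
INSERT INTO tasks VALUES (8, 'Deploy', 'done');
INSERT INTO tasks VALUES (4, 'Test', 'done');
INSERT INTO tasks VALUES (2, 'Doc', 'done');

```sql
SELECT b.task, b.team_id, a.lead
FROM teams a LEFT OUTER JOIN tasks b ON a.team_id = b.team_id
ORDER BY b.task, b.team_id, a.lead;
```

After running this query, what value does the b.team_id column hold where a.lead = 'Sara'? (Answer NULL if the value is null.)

8

LEFT JOIN keeps every row from `teams`; unmatched rows get NULL for `tasks`'s columns.
Matching on a.team_id = b.team_id.
Matched pairs: 3; unmatched a rows kept: 1.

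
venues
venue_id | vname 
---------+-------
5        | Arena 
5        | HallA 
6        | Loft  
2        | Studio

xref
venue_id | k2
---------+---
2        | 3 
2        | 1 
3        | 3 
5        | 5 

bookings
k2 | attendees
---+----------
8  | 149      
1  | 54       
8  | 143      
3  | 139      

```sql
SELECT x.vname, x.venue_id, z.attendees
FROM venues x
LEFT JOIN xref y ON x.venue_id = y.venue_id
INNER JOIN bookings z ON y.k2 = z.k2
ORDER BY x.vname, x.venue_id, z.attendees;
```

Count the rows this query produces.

Evaluate left to right. First `venues x LEFT JOIN xref y` on venue_id: 5 row(s).
Then INNER JOIN `bookings z` on k2: keep only rows whose y.k2 appears in z.
Result: 2 row(s).

2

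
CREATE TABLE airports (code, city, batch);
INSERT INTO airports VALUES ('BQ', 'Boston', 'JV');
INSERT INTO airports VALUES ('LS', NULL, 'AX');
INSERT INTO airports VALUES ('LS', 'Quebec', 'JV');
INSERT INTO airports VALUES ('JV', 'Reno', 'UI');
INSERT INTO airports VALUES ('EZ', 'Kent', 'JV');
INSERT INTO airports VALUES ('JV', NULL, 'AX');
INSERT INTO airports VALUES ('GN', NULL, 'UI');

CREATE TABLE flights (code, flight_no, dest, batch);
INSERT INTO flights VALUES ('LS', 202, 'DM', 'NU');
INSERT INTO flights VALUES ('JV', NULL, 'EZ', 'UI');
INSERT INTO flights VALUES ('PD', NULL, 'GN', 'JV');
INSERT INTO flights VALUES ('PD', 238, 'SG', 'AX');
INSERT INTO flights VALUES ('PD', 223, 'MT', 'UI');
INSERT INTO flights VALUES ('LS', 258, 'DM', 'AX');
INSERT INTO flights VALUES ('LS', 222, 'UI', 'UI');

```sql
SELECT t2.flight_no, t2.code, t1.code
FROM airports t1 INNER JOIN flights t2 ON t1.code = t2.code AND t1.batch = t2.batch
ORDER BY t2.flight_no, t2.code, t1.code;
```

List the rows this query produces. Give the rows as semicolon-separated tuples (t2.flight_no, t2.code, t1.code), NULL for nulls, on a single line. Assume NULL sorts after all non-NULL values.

(258, LS, LS); (NULL, JV, JV)

INNER JOIN keeps only pairs where the ON condition holds.
Matching on t1.code = t2.code AND t1.batch = t2.batch.
Matched pairs: 2.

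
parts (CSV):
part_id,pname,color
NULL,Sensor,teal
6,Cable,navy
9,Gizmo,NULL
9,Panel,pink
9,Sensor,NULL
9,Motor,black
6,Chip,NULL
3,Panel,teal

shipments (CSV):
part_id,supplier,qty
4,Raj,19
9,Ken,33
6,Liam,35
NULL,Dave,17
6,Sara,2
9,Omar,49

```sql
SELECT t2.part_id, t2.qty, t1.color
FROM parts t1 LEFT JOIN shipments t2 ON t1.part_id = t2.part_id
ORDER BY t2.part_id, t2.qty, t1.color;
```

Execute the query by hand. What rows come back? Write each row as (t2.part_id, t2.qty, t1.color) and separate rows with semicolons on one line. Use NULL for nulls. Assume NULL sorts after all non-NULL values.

LEFT JOIN keeps every row from `parts`; unmatched rows get NULL for `shipments`'s columns.
Matching on t1.part_id = t2.part_id. A NULL in a compared column never satisfies the condition.
Matched pairs: 12; unmatched t1 rows kept: 2.

(6, 2, navy); (6, 2, NULL); (6, 35, navy); (6, 35, NULL); (9, 33, black); (9, 33, pink); (9, 33, NULL); (9, 33, NULL); (9, 49, black); (9, 49, pink); (9, 49, NULL); (9, 49, NULL); (NULL, NULL, teal); (NULL, NULL, teal)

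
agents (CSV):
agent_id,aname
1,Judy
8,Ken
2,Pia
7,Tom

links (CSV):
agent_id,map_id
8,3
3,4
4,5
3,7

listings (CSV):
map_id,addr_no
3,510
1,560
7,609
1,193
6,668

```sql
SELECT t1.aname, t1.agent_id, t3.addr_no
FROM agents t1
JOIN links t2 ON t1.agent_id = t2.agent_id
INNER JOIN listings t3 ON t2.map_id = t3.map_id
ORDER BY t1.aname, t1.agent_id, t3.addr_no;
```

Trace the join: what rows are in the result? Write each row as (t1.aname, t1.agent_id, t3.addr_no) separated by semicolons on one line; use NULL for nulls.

(Ken, 8, 510)

Evaluate left to right. First `agents t1 INNER JOIN links t2` on agent_id: 1 row(s).
Then INNER JOIN `listings t3` on map_id: keep only rows whose t2.map_id appears in t3.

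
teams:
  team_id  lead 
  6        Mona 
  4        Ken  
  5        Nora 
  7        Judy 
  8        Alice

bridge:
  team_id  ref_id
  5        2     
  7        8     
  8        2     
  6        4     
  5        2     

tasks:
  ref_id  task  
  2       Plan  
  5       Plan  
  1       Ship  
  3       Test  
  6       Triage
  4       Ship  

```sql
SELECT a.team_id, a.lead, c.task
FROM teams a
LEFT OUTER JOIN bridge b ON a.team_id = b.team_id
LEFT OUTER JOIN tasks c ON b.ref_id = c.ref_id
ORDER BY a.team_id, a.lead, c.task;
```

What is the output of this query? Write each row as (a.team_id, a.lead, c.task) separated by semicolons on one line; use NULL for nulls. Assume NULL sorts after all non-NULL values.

(4, Ken, NULL); (5, Nora, Plan); (5, Nora, Plan); (6, Mona, Ship); (7, Judy, NULL); (8, Alice, Plan)

Step 1 — a LEFT JOIN b on team_id → 6 row(s).
Then LEFT JOIN `tasks c` on ref_id: each of those 6 rows is kept; rows whose b.ref_id has no match in c get NULL for c's columns.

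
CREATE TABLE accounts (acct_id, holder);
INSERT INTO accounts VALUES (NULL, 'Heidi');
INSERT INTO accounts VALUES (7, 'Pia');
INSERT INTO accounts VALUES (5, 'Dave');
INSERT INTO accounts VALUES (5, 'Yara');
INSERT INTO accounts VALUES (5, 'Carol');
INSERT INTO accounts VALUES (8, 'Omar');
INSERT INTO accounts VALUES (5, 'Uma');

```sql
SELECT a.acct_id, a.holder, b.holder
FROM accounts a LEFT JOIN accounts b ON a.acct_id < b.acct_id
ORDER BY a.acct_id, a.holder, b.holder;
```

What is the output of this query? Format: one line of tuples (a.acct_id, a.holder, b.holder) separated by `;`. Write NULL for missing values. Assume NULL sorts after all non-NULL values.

(5, Carol, Omar); (5, Carol, Pia); (5, Dave, Omar); (5, Dave, Pia); (5, Uma, Omar); (5, Uma, Pia); (5, Yara, Omar); (5, Yara, Pia); (7, Pia, Omar); (8, Omar, NULL); (NULL, Heidi, NULL)

LEFT JOIN keeps every row from `accounts a`; unmatched rows get NULL for `accounts b`'s columns.
Matching on a.acct_id < b.acct_id. A NULL in a compared column never satisfies the condition.
- a row (acct_id=NULL): no match → kept, b columns NULL.
- a row (acct_id=7): matches 1 b row(s) → 1 output row(s).
- a row (acct_id=5): matches 2 b row(s) → 2 output row(s).
- a row (acct_id=5): matches 2 b row(s) → 2 output row(s).
- a row (acct_id=5): matches 2 b row(s) → 2 output row(s).
- a row (acct_id=8): no match → kept, b columns NULL.
- a row (acct_id=5): matches 2 b row(s) → 2 output row(s).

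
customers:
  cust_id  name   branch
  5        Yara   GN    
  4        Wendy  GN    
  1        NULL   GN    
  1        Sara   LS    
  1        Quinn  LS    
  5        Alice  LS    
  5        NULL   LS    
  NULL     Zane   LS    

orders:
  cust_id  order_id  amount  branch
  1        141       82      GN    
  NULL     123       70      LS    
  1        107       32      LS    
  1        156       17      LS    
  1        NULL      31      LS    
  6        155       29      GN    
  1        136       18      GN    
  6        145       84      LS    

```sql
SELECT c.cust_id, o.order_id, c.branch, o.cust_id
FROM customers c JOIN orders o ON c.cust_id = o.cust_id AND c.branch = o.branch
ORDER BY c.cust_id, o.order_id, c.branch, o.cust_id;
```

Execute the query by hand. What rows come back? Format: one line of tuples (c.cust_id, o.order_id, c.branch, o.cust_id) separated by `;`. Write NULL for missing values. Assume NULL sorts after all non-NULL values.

(1, 107, LS, 1); (1, 107, LS, 1); (1, 136, GN, 1); (1, 141, GN, 1); (1, 156, LS, 1); (1, 156, LS, 1); (1, NULL, LS, 1); (1, NULL, LS, 1)

INNER JOIN keeps only pairs where the ON condition holds.
Matching on c.cust_id = o.cust_id AND c.branch = o.branch. A NULL in a compared column never satisfies the condition.
Matched pairs: 8.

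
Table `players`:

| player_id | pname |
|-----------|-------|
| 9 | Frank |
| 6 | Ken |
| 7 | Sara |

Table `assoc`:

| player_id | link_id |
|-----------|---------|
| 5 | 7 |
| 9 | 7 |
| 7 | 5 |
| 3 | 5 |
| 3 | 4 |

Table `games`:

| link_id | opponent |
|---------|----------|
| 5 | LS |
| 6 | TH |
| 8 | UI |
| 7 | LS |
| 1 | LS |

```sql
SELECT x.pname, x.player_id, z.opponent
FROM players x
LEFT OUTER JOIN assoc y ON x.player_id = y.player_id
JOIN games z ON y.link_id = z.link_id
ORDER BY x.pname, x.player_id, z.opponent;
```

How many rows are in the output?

Evaluate left to right. First `players x LEFT JOIN assoc y` on player_id: 3 row(s).
Then INNER JOIN `games z` on link_id: keep only rows whose y.link_id appears in z.
Result: 2 row(s).

2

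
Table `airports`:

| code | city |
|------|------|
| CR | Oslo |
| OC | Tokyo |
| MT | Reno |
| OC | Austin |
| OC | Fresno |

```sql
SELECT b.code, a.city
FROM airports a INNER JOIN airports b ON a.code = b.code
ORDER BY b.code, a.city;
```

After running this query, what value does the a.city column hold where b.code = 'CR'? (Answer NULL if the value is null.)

Oslo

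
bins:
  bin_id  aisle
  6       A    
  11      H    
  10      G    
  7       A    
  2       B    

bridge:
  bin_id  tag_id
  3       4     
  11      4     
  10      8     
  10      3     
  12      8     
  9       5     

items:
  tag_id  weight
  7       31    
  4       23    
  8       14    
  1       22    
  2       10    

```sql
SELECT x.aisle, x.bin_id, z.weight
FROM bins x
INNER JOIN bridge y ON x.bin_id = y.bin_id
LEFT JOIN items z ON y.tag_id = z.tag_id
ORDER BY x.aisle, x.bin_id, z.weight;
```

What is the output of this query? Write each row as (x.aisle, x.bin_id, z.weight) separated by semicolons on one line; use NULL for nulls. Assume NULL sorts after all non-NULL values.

Evaluate left to right. First `bins x INNER JOIN bridge y` on bin_id: 3 row(s).
Then LEFT JOIN `items z` on tag_id: each of those 3 rows is kept; rows whose y.tag_id has no match in z get NULL for z's columns.

(G, 10, 14); (G, 10, NULL); (H, 11, 23)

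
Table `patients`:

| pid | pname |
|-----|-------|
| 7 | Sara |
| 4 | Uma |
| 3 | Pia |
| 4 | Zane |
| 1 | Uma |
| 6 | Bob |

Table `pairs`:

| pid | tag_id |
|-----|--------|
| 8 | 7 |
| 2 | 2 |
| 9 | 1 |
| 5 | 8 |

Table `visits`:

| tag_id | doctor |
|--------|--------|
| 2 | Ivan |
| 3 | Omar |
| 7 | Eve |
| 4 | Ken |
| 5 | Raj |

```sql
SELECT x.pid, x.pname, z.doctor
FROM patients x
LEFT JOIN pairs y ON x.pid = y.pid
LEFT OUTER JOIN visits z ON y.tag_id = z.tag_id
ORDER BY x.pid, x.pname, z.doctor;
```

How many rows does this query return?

6

Step 1 — x LEFT JOIN y on pid → 6 row(s).
Then LEFT JOIN `visits z` on tag_id: each of those 6 rows is kept; rows whose y.tag_id has no match in z get NULL for z's columns.
Result: 6 row(s).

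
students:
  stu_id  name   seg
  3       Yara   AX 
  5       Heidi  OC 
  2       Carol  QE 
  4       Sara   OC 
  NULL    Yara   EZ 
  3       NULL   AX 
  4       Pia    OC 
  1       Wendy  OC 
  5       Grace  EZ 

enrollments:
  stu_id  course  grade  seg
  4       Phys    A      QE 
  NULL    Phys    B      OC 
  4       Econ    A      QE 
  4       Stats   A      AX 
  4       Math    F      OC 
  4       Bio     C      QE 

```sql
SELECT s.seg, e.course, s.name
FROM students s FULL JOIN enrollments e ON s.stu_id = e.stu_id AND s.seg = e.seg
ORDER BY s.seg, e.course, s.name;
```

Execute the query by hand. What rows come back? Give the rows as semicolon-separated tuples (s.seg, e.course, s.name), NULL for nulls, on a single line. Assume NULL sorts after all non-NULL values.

(AX, NULL, Yara); (AX, NULL, NULL); (EZ, NULL, Grace); (EZ, NULL, Yara); (OC, Math, Pia); (OC, Math, Sara); (OC, NULL, Heidi); (OC, NULL, Wendy); (QE, NULL, Carol); (NULL, Bio, NULL); (NULL, Econ, NULL); (NULL, Phys, NULL); (NULL, Phys, NULL); (NULL, Stats, NULL)

FULL OUTER JOIN keeps every row from both sides; unmatched rows get NULL for the other side's columns.
Matching on s.stu_id = e.stu_id AND s.seg = e.seg. A NULL in a compared column never satisfies the condition.
Matched pairs: 2; unmatched s rows kept: 7; unmatched e rows kept: 5.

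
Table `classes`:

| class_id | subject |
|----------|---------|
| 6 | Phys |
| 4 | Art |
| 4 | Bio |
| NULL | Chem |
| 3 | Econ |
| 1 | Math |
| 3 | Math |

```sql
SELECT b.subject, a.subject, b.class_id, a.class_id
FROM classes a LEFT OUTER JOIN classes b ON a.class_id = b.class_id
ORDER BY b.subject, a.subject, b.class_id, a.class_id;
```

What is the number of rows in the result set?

11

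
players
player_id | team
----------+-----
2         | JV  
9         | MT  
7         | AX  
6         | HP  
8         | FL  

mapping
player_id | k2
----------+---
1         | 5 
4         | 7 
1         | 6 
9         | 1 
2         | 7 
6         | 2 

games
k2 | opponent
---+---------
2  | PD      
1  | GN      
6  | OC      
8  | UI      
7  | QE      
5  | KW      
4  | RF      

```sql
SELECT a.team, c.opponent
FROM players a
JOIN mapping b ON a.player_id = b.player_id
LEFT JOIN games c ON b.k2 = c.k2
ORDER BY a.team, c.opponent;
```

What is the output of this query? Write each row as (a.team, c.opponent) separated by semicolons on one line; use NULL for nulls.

(HP, PD); (JV, QE); (MT, GN)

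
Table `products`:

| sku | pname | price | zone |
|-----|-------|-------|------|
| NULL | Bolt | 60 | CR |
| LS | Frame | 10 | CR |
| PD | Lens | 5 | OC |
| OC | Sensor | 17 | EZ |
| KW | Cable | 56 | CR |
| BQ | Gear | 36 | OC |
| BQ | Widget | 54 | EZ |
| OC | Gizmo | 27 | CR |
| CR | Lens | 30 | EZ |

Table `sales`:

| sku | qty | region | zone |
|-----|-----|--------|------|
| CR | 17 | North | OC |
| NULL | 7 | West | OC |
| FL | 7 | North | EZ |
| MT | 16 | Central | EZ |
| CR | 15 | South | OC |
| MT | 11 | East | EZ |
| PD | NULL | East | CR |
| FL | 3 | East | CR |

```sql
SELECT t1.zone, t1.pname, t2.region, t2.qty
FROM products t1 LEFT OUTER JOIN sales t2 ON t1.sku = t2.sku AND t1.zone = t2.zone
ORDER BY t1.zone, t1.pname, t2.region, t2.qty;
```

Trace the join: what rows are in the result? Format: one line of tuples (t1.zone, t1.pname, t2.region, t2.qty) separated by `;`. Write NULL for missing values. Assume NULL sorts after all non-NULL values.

(CR, Bolt, NULL, NULL); (CR, Cable, NULL, NULL); (CR, Frame, NULL, NULL); (CR, Gizmo, NULL, NULL); (EZ, Lens, NULL, NULL); (EZ, Sensor, NULL, NULL); (EZ, Widget, NULL, NULL); (OC, Gear, NULL, NULL); (OC, Lens, NULL, NULL)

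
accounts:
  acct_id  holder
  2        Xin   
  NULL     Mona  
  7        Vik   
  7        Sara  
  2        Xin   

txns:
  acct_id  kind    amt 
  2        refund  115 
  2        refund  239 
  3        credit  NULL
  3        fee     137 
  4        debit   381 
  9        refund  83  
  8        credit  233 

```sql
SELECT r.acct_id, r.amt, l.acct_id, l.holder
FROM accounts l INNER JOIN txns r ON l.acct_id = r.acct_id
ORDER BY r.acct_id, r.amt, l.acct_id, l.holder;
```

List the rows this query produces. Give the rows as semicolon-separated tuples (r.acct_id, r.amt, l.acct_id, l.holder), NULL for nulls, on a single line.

INNER JOIN keeps only pairs where the ON condition holds.
Matching on l.acct_id = r.acct_id. A NULL in a compared column never satisfies the condition.
Matched pairs: 4.

(2, 115, 2, Xin); (2, 115, 2, Xin); (2, 239, 2, Xin); (2, 239, 2, Xin)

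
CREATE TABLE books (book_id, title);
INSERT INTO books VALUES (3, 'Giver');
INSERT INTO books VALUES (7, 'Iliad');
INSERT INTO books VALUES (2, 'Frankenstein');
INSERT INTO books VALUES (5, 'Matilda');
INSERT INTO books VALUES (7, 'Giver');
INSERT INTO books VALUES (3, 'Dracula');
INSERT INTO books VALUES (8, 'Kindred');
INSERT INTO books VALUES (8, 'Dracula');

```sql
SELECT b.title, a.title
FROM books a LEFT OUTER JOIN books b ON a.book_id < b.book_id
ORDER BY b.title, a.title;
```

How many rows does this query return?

27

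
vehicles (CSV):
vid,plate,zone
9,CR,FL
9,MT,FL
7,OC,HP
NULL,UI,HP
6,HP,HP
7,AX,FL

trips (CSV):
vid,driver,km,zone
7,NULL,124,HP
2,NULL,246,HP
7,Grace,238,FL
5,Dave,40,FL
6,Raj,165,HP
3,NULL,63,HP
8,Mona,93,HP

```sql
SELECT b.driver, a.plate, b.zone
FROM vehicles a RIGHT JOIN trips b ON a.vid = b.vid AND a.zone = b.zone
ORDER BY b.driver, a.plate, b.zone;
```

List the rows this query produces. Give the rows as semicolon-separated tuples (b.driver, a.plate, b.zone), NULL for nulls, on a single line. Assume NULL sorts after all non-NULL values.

(Dave, NULL, FL); (Grace, AX, FL); (Mona, NULL, HP); (Raj, HP, HP); (NULL, OC, HP); (NULL, NULL, HP); (NULL, NULL, HP)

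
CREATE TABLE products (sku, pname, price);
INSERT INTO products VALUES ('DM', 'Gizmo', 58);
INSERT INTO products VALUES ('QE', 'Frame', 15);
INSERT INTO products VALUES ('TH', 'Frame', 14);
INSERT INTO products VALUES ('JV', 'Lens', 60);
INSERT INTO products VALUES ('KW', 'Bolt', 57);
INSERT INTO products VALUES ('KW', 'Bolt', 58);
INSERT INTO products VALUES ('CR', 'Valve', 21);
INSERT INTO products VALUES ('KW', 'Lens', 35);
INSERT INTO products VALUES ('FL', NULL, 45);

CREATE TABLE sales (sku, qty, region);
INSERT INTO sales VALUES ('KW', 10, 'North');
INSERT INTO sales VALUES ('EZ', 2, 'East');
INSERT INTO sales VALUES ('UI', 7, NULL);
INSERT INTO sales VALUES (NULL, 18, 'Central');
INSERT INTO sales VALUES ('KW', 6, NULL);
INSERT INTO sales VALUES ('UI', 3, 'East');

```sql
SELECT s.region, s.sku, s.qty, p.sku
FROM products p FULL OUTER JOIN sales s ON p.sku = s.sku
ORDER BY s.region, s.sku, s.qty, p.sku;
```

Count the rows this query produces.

FULL OUTER JOIN keeps every row from both sides; unmatched rows get NULL for the other side's columns.
Matching on p.sku = s.sku. A NULL in a compared column never satisfies the condition.
Matched pairs: 6; unmatched p rows kept: 6; unmatched s rows kept: 4.
Total: 6 matched + 10 padded = 16 rows.

16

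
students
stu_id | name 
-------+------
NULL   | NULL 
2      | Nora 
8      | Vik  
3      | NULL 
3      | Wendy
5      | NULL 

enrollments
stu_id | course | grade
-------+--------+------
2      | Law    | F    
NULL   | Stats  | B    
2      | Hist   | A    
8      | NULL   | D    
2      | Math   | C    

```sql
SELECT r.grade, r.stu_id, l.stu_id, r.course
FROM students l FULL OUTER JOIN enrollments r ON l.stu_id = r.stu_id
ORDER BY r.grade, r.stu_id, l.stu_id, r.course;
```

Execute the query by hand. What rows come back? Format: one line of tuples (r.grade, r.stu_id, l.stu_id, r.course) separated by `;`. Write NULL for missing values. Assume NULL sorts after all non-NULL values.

(A, 2, 2, Hist); (B, NULL, NULL, Stats); (C, 2, 2, Math); (D, 8, 8, NULL); (F, 2, 2, Law); (NULL, NULL, 3, NULL); (NULL, NULL, 3, NULL); (NULL, NULL, 5, NULL); (NULL, NULL, NULL, NULL)

FULL OUTER JOIN keeps every row from both sides; unmatched rows get NULL for the other side's columns.
Matching on l.stu_id = r.stu_id. A NULL in a compared column never satisfies the condition.
- stu_id=NULL: no r row matches, row kept with r columns NULL.
- stu_id=2: 3 matching r row(s), so 3 row(s) emitted.
- stu_id=8: 1 matching r row(s), so 1 row(s) emitted.
- stu_id=3: no r row matches, row kept with r columns NULL.
- stu_id=3: no r row matches, row kept with r columns NULL.
- stu_id=5: no r row matches, row kept with r columns NULL.
- 1 r row(s) had no l match → kept, l columns NULL.
After projecting and ordering:
r.grade | r.stu_id | l.stu_id | r.course
A | 2 | 2 | Hist
B | NULL | NULL | Stats
C | 2 | 2 | Math
D | 8 | 8 | NULL
F | 2 | 2 | Law
NULL | NULL | 3 | NULL
NULL | NULL | 3 | NULL
NULL | NULL | 5 | NULL
NULL | NULL | NULL | NULL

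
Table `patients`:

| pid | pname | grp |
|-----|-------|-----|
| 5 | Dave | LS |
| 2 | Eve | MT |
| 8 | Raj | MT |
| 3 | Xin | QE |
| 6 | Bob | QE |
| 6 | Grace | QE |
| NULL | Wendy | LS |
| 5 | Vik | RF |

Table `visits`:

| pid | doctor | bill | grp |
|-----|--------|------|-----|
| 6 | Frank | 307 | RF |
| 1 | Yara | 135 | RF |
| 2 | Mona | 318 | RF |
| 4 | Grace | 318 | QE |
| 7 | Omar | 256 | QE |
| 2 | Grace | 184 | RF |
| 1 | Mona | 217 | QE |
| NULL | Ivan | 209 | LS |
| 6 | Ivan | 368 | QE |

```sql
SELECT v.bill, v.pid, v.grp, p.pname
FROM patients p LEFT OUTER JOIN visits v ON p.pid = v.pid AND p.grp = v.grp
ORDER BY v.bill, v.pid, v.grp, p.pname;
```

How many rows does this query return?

8

LEFT JOIN keeps every row from `patients`; unmatched rows get NULL for `visits`'s columns.
Matching on p.pid = v.pid AND p.grp = v.grp. A NULL in a compared column never satisfies the condition.
- p (pid=5, grp=LS) has no partner → padded with NULL.
- p (pid=2, grp=MT) has no partner → padded with NULL.
- p (pid=8, grp=MT) has no partner → padded with NULL.
- p (pid=3, grp=QE) has no partner → padded with NULL.
- p (pid=6, grp=QE) pairs with 1 row(s) of v.
- p (pid=6, grp=QE) pairs with 1 row(s) of v.
- p (pid=NULL, grp=LS) has no partner → padded with NULL.
- p (pid=5, grp=RF) has no partner → padded with NULL.
Total: 2 matched + 6 padded = 8 rows.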